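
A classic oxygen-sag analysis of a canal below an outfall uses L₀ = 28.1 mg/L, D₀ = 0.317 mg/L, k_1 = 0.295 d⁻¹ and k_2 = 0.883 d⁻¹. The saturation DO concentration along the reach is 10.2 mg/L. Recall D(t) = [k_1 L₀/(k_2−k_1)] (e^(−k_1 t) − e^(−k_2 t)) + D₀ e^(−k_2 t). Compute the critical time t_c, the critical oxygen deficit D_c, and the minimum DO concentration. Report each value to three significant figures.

t_c ≈ 1.83 d; D_c ≈ 5.48 mg/L; min DO ≈ 4.72 mg/L

With k_2/k_1 = 2.993 and 1 − D₀(k_2−k_1)/(k_1 L₀) = 0.9775,
t_c = ln(2.993 × 0.9775) / (0.883 − 0.295) = ln(2.926) / 0.5880 = 1.074/0.5880 = 1.826 d.
L(t_c) = L₀ e^(−k_1 t_c) = 28.1 × 0.5835 = 16.40 mg/L, and at the critical point k_2 D_c = k_1 L, so D_c = (0.295/0.883) × 16.40 = 5.478 mg/L.
Minimum DO = C_s − D_c = 10.2 − 5.478 = 4.722 mg/L.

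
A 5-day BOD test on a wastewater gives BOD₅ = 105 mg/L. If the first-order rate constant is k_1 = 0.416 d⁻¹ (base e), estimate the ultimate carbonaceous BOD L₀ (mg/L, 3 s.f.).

L₀ ≈ 120 mg/L

BOD₅ = L₀(1 − e^(−5k_1)) ⇒ L₀ = BOD₅ / (1 − e^(−5×0.416))
= 105 / (1 − 0.1249) = 105 / 0.8751 = 120.0 mg/L.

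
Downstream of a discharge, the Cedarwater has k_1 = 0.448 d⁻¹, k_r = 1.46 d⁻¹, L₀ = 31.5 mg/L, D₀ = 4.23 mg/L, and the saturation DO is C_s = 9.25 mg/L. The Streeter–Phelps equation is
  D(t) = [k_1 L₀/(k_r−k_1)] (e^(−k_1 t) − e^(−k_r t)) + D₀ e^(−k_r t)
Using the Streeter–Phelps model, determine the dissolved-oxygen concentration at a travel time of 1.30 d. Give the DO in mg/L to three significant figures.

DO ≈ 2.92 mg/L

k_1 L₀/(k_r−k_1) = 0.448×31.5/(1.46−0.448) = 14.11/1.012 = 13.94 mg/L.
e^(−k_1 t) = e^(−0.448×1.300) = 0.5586; e^(−k_r t) = e^(−1.46×1.300) = 0.1499.
D = 13.94 × (0.5586 − 0.1499) + 4.23 × 0.1499 = 5.699 + 0.6339 = 6.333 mg/L.
DO = C_s − D = 9.25 − 6.333 = 2.917 mg/L.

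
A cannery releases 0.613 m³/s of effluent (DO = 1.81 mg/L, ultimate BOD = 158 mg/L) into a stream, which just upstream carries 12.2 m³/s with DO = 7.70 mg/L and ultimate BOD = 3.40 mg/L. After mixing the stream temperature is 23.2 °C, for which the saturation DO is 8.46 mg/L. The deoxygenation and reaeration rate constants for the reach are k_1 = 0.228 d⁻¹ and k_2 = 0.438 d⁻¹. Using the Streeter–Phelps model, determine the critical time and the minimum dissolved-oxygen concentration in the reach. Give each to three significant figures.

Mixed DO = (12.2×7.70 + 0.613×1.81)/(12.2+0.613) = 95.05/12.81 = 7.418 mg/L.
Mixed L₀ = (12.2×3.40 + 0.613×158)/(12.81) = 138.3/12.81 = 10.80 mg/L.
Initial deficit D₀ = C_s − DO₀ = 8.46 − 7.418 = 1.042 mg/L.
t_c = (1/0.2100) ln[(0.438/0.228)(1 − 1.042×0.2100/(0.228×10.80))] = 4.762 × ln(1.750) = 2.666 d.
D_c = (0.228/0.438) × 10.80 × e^(−0.228×2.666) = 0.5205 × 10.80 × 0.5446 = 3.060 mg/L.
Minimum DO = 8.46 − 3.060 = 5.400 mg/L.

t_c ≈ 2.67 d; minimum DO ≈ 5.40 mg/L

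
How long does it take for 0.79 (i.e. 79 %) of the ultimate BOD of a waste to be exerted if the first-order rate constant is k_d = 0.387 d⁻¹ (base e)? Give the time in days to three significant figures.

t ≈ 4.03 d

y/L₀ = 1 − e^(−k_d t) = 0.79 ⇒ e^(−k_d t) = 0.210
t = −ln(0.210) / 0.387 = 1.561 / 0.387 = 4.033 d.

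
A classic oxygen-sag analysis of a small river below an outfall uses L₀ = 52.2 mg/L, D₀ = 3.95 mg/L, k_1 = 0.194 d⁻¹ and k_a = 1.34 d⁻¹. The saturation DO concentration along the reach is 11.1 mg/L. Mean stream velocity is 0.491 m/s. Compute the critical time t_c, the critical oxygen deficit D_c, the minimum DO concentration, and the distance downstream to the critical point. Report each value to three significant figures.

t_c ≈ 1.17 d; D_c ≈ 6.02 mg/L; min DO ≈ 5.08 mg/L; x_c ≈ 49.6 km

At the critical point dD/dt = 0, so k_1 L₀ e^(−k_1 t) = k_a D. Substituting D(t) from the Streeter–Phelps equation and solving for t gives
t_c = ln[(k_a/k_1)(1 − D₀(k_a−k_1)/(k_1 L₀))] / (k_a−k_1).
Here k_a−k_1 = 1.146 d⁻¹ and 1 − D₀(k_a−k_1)/(k_1 L₀) = 1 − 3.95×1.146/(0.194×52.2) = 0.5530, so
t_c = ln(6.907 × 0.5530) / 1.146 = 1.340 / 1.146 = 1.169 d.
D_c = (k_1/k_a) L₀ e^(−k_1 t_c) = (0.194/1.34) × 52.2 × e^(−0.194×1.169) = 0.1448 × 52.2 × 0.7970 = 6.023 mg/L.
Minimum DO = C_s − D_c = 11.1 − 6.023 = 5.077 mg/L.
x_c = v t_c = 0.491 m/s × 1.169 d × 86400 s/d = 49610 m ≈ 49.6 km.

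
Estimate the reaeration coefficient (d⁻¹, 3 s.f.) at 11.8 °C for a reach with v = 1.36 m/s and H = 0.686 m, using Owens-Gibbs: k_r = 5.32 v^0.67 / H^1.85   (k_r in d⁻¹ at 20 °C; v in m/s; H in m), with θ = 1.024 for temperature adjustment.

k_r ≈ 10.8 d⁻¹

k_r(20) = 5.32 × 1.36^0.67 / 0.686^1.85 = 5.32 × 1.229 / 0.4980 = 13.13 d⁻¹.
k_r(11.8) = 13.13 × 1.024^(11.8−20) = 13.13 × 0.8233 = 10.81 d⁻¹.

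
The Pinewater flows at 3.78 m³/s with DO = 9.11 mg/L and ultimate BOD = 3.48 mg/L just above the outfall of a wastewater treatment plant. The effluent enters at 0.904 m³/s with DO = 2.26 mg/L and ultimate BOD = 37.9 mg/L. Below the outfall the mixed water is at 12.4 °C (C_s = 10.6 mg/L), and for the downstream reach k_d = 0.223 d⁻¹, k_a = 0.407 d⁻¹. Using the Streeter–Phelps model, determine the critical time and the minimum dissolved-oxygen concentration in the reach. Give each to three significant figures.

t_c ≈ 1.85 d; minimum DO ≈ 6.93 mg/L

Mixed DO = (3.78×9.11 + 0.904×2.26)/(3.78+0.904) = 36.48/4.684 = 7.788 mg/L.
Mixed L₀ = (3.78×3.48 + 0.904×37.9)/(4.684) = 47.42/4.684 = 10.12 mg/L.
Initial deficit D₀ = C_s − DO₀ = 10.6 − 7.788 = 2.812 mg/L.
t_c = (1/0.1840) ln[(0.407/0.223)(1 − 2.812×0.1840/(0.223×10.12))] = 5.435 × ln(1.407) = 1.855 d.
D_c = (0.223/0.407) × 10.12 × e^(−0.223×1.855) = 0.5479 × 10.12 × 0.6612 = 3.668 mg/L.
Minimum DO = 10.6 − 3.668 = 6.932 mg/L.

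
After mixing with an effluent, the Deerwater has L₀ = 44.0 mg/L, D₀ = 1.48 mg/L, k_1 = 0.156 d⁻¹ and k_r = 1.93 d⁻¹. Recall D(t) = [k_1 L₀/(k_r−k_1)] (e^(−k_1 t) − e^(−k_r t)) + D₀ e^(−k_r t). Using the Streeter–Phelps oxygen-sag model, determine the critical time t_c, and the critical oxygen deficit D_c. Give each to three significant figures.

t_c ≈ 1.15 d; D_c ≈ 2.97 mg/L

At the critical point dD/dt = 0, so k_1 L₀ e^(−k_1 t) = k_r D. Substituting D(t) from the Streeter–Phelps equation and solving for t gives
t_c = ln[(k_r/k_1)(1 − D₀(k_r−k_1)/(k_1 L₀))] / (k_r−k_1).
Here k_r−k_1 = 1.774 d⁻¹ and 1 − D₀(k_r−k_1)/(k_1 L₀) = 1 − 1.48×1.774/(0.156×44.0) = 0.6175, so
t_c = ln(12.37 × 0.6175) / 1.774 = 2.033 / 1.774 = 1.146 d.
L(t_c) = L₀ e^(−k_1 t_c) = 44.0 × 0.8363 = 36.80 mg/L, and at the critical point k_r D_c = k_1 L, so D_c = (0.156/1.93) × 36.80 = 2.974 mg/L.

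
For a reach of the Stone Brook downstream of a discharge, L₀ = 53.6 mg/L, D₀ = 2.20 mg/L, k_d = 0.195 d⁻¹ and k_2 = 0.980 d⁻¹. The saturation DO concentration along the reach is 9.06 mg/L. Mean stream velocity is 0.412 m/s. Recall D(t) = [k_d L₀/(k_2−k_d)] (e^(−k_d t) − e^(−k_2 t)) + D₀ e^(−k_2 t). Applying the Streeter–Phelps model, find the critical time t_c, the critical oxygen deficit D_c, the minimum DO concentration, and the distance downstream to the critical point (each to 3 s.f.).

t_c = [1/(k_2−k_d)] ln[(k_2/k_d)(1 − D₀(k_2−k_d)/(k_d L₀))]
= [1/(0.980−0.195)] ln[(0.980/0.195)(1 − 2.20×0.7850/(0.195×53.6))]
= (1/0.7850) ln[5.026 × 0.8348] = 1.274 × ln(4.195) = 1.274 × 1.434 = 1.827 d.
L(t_c) = L₀ e^(−k_d t_c) = 53.6 × 0.7003 = 37.54 mg/L, and at the critical point k_2 D_c = k_d L, so D_c = (0.195/0.980) × 37.54 = 7.469 mg/L.
Minimum DO = C_s − D_c = 9.06 − 7.469 = 1.591 mg/L.
x_c = v t_c = 0.412 m/s × 1.827 d × 86400 s/d = 65020 m ≈ 65.0 km.

t_c ≈ 1.83 d; D_c ≈ 7.47 mg/L; min DO ≈ 1.59 mg/L; x_c ≈ 65.0 km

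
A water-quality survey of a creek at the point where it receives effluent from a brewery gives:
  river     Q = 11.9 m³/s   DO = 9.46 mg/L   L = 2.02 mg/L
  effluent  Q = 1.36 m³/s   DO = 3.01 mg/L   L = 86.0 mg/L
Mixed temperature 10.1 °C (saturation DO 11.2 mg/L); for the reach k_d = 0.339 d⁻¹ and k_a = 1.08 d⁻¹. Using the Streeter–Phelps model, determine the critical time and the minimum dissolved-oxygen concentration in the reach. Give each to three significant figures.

Mixed DO = (11.9×9.46 + 1.36×3.01)/(11.9+1.36) = 116.7/13.26 = 8.798 mg/L.
Mixed L₀ = (11.9×2.02 + 1.36×86.0)/(13.26) = 141.0/13.26 = 10.63 mg/L.
Initial deficit D₀ = C_s − DO₀ = 11.2 − 8.798 = 2.402 mg/L.
t_c = (1/0.7410) ln[(1.08/0.339)(1 − 2.402×0.7410/(0.339×10.63))] = 1.350 × ln(1.613) = 0.6453 d.
D_c = (0.339/1.08) × 10.63 × e^(−0.339×0.6453) = 0.3139 × 10.63 × 0.8035 = 2.682 mg/L.
Minimum DO = 11.2 − 2.682 = 8.518 mg/L.

t_c ≈ 0.645 d; minimum DO ≈ 8.52 mg/L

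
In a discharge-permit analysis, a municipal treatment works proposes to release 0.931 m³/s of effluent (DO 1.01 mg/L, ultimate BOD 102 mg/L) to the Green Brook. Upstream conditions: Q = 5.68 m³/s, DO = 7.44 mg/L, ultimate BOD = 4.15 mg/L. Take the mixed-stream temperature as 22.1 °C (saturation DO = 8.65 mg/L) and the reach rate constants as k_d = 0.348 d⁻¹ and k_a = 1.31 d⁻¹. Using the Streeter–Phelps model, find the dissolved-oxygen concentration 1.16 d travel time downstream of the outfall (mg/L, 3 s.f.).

Mixed DO = (5.68×7.44 + 0.931×1.01)/(5.68+0.931) = 43.20/6.611 = 6.534 mg/L.
Mixed L₀ = (5.68×4.15 + 0.931×102)/(6.611) = 118.5/6.611 = 17.93 mg/L.
Initial deficit D₀ = C_s − DO₀ = 8.65 − 6.534 = 2.116 mg/L.
D(1.16) = [0.348×17.93/(1.31−0.348)](e^(−0.348×1.16) − e^(−1.31×1.16)) + 2.116 e^(−1.31×1.16)
= 6.486 × (0.6679 − 0.2188) + 2.116 × 0.2188 = 3.375 mg/L.
DO = 8.65 − 3.375 = 5.275 mg/L.

DO ≈ 5.27 mg/L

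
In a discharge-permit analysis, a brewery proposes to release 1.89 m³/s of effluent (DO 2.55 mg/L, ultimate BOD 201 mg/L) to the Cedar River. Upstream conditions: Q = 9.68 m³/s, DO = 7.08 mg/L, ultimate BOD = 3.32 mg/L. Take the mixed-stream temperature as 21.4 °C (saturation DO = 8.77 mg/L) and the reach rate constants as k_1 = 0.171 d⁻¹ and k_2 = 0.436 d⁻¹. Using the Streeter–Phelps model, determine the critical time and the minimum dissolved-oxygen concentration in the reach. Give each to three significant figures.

t_c ≈ 3.11 d; minimum DO ≈ 0.564 mg/L

Mixed DO = (9.68×7.08 + 1.89×2.55)/(9.68+1.89) = 73.35/11.57 = 6.340 mg/L.
Mixed L₀ = (9.68×3.32 + 1.89×201)/(11.57) = 412.0/11.57 = 35.61 mg/L.
Initial deficit D₀ = C_s − DO₀ = 8.77 − 6.340 = 2.430 mg/L.
t_c = (1/0.2650) ln[(0.436/0.171)(1 − 2.430×0.2650/(0.171×35.61))] = 3.774 × ln(2.280) = 3.110 d.
D_c = (0.171/0.436) × 35.61 × e^(−0.171×3.110) = 0.3922 × 35.61 × 0.5875 = 8.206 mg/L.
Minimum DO = 8.77 − 8.206 = 0.5642 mg/L.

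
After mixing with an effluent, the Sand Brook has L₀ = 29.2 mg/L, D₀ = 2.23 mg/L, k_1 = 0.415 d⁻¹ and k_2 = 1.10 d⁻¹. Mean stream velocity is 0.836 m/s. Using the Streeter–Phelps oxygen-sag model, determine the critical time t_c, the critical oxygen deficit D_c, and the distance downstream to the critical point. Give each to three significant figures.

t_c ≈ 1.23 d; D_c ≈ 6.62 mg/L; x_c ≈ 88.6 km

At the critical point dD/dt = 0, so k_1 L₀ e^(−k_1 t) = k_2 D. Substituting D(t) from the Streeter–Phelps equation and solving for t gives
t_c = ln[(k_2/k_1)(1 − D₀(k_2−k_1)/(k_1 L₀))] / (k_2−k_1).
Here k_2−k_1 = 0.6850 d⁻¹ and 1 − D₀(k_2−k_1)/(k_1 L₀) = 1 − 2.23×0.6850/(0.415×29.2) = 0.8739, so
t_c = ln(2.651 × 0.8739) / 0.6850 = 0.8400 / 0.6850 = 1.226 d.
D_c = (k_1/k_2) L₀ e^(−k_1 t_c) = (0.415/1.10) × 29.2 × e^(−0.415×1.226) = 0.3773 × 29.2 × 0.6011 = 6.622 mg/L.
x_c = v t_c = 0.836 m/s × 1.226 d × 86400 s/d = 88580 m ≈ 88.6 km.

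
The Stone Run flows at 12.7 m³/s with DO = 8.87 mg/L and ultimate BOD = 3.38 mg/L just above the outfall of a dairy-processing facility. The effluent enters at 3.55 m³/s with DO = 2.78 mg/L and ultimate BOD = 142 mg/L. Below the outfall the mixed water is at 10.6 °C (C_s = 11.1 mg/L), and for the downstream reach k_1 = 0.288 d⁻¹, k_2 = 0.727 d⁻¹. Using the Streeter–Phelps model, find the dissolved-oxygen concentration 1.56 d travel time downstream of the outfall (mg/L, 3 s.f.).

DO ≈ 2.97 mg/L

Mixed DO = (12.7×8.87 + 3.55×2.78)/(12.7+3.55) = 122.5/16.25 = 7.540 mg/L.
Mixed L₀ = (12.7×3.38 + 3.55×142)/(16.25) = 547.0/16.25 = 33.66 mg/L.
Initial deficit D₀ = C_s − DO₀ = 11.1 − 7.540 = 3.560 mg/L.
D(1.56) = [0.288×33.66/(0.727−0.288)](e^(−0.288×1.56) − e^(−0.727×1.56)) + 3.560 e^(−0.727×1.56)
= 22.08 × (0.6381 − 0.3217) + 3.560 × 0.3217 = 8.132 mg/L.
DO = 11.1 − 8.132 = 2.968 mg/L.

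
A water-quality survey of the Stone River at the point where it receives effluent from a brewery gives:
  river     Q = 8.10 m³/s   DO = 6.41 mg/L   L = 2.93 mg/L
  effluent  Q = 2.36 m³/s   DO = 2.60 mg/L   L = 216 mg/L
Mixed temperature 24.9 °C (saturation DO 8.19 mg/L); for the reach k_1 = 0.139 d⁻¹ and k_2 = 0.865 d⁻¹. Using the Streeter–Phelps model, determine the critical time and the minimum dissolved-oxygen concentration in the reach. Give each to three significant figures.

Mixed DO = (8.10×6.41 + 2.36×2.60)/(8.10+2.36) = 58.06/10.46 = 5.550 mg/L.
Mixed L₀ = (8.10×2.93 + 2.36×216)/(10.46) = 533.5/10.46 = 51.00 mg/L.
Initial deficit D₀ = C_s − DO₀ = 8.19 − 5.550 = 2.640 mg/L.
t_c = (1/0.7260) ln[(0.865/0.139)(1 − 2.640×0.7260/(0.139×51.00))] = 1.377 × ln(4.541) = 2.084 d.
D_c = (0.139/0.865) × 51.00 × e^(−0.139×2.084) = 0.1607 × 51.00 × 0.7485 = 6.135 mg/L.
Minimum DO = 8.19 − 6.135 = 2.055 mg/L.

t_c ≈ 2.08 d; minimum DO ≈ 2.06 mg/L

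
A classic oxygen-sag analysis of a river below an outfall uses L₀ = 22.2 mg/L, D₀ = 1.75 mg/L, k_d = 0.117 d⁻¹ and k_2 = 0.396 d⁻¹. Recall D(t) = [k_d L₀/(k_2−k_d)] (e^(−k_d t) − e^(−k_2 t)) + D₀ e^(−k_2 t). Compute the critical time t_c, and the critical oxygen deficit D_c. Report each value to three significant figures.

At the critical point dD/dt = 0, so k_d L₀ e^(−k_d t) = k_2 D. Substituting D(t) from the Streeter–Phelps equation and solving for t gives
t_c = ln[(k_2/k_d)(1 − D₀(k_2−k_d)/(k_d L₀))] / (k_2−k_d).
Here k_2−k_d = 0.2790 d⁻¹ and 1 − D₀(k_2−k_d)/(k_d L₀) = 1 − 1.75×0.2790/(0.117×22.2) = 0.8120, so
t_c = ln(3.385 × 0.8120) / 0.2790 = 1.011 / 0.2790 = 3.624 d.
D_c = (k_d/k_2) L₀ e^(−k_d t_c) = (0.117/0.396) × 22.2 × e^(−0.117×3.624) = 0.2955 × 22.2 × 0.6544 = 4.293 mg/L.

t_c ≈ 3.62 d; D_c ≈ 4.29 mg/L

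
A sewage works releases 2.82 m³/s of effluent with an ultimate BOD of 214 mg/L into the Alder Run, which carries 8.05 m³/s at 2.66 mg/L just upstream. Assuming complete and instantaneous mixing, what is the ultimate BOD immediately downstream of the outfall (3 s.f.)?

Flow-weighted mixing: C = (Q_r C_r + Q_w C_w)/(Q_r + Q_w)
= (8.05×2.66 + 2.82×214)/(8.05 + 2.82) = 624.9/10.87 = 57.49 mg/L.

57.5 mg/L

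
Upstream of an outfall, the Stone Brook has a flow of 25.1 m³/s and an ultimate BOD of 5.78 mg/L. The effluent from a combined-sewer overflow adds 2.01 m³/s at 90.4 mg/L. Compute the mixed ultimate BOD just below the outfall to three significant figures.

Flow-weighted mixing: C = (Q_r C_r + Q_w C_w)/(Q_r + Q_w)
= (25.1×5.78 + 2.01×90.4)/(25.1 + 2.01) = 326.8/27.11 = 12.05 mg/L.

12.1 mg/L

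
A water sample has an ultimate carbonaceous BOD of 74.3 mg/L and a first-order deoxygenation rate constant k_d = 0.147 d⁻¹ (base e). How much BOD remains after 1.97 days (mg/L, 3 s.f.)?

L ≈ 55.6 mg/L

L_t = L₀ e^(−k_d t) = 74.3 × e^(−0.147×1.97) = 74.3 × 0.7486 = 55.62 mg/L.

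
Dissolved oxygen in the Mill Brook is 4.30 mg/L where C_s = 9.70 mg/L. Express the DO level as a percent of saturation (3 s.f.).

44.3 % saturation

% saturation = C/C_s × 100 = 4.30/9.70 × 100 = 44.3 %.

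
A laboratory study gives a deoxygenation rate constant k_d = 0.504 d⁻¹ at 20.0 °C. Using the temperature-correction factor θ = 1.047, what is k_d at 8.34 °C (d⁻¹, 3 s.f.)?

k_d(T₂) = k_d(T₁) · θ^(T₂−T₁) = 0.504 × 1.047^(8.34−20.0)
= 0.504 × 1.047^-11.7 = 0.504 × 0.5854 = 0.2950 d⁻¹.

k_d ≈ 0.295 d⁻¹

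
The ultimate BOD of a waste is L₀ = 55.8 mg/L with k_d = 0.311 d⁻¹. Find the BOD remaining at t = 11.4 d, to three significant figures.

L_t = L₀ e^(−k_d t) = 55.8 × e^(−0.311×11.4) = 55.8 × 0.02886 = 1.610 mg/L.

L ≈ 1.61 mg/L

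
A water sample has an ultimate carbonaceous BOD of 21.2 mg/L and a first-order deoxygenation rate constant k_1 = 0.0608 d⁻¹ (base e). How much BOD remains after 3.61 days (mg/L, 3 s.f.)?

L ≈ 17.0 mg/L

L_t = L₀ e^(−k_1 t) = 21.2 × e^(−0.0608×3.61) = 21.2 × 0.8029 = 17.02 mg/L.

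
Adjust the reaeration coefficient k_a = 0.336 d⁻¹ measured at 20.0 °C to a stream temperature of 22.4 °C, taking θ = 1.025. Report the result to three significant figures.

k_a ≈ 0.357 d⁻¹

k_a(T₂) = k_a(T₁) · θ^(T₂−T₁) = 0.336 × 1.025^(22.4−20.0)
= 0.336 × 1.025^2.40 = 0.336 × 1.061 = 0.3565 d⁻¹.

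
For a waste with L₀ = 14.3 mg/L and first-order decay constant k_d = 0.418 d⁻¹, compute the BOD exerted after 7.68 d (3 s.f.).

y_t = L₀(1 − e^(−k_d t)) = 14.3 × (1 − e^(−0.418×7.68))
= 14.3 × (1 − 0.04035) = 14.3 × 0.9597 = 13.72 mg/L.

y ≈ 13.7 mg/L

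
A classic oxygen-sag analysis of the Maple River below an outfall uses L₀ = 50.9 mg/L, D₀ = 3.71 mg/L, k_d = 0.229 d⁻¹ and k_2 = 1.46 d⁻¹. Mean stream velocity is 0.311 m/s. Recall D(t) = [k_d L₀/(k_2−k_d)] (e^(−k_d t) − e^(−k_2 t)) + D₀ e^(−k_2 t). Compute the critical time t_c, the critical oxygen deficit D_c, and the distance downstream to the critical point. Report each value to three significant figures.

t_c ≈ 1.10 d; D_c ≈ 6.20 mg/L; x_c ≈ 29.6 km

At the critical point dD/dt = 0, so k_d L₀ e^(−k_d t) = k_2 D. Substituting D(t) from the Streeter–Phelps equation and solving for t gives
t_c = ln[(k_2/k_d)(1 − D₀(k_2−k_d)/(k_d L₀))] / (k_2−k_d).
Here k_2−k_d = 1.231 d⁻¹ and 1 − D₀(k_2−k_d)/(k_d L₀) = 1 − 3.71×1.231/(0.229×50.9) = 0.6082, so
t_c = ln(6.376 × 0.6082) / 1.231 = 1.355 / 1.231 = 1.101 d.
D_c = (k_d/k_2) L₀ e^(−k_d t_c) = (0.229/1.46) × 50.9 × e^(−0.229×1.101) = 0.1568 × 50.9 × 0.7772 = 6.205 mg/L.
x_c = v t_c = 0.311 m/s × 1.101 d × 86400 s/d = 29580 m ≈ 29.6 km.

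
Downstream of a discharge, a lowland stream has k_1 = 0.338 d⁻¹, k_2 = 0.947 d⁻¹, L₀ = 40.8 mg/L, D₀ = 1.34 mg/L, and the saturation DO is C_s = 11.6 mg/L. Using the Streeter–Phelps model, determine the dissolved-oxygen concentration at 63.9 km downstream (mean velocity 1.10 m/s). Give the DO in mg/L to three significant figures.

Travel time t = x/v = 63.9 km / (1.10 m/s) = 63900 m / 1.10 m/s = 58090 s = 0.6723 d.
k_1 L₀/(k_2−k_1) = 0.338×40.8/(0.947−0.338) = 13.79/0.6090 = 22.64 mg/L.
e^(−k_1 t) = e^(−0.338×0.6723) = 0.7967; e^(−k_2 t) = e^(−0.947×0.6723) = 0.5290.
D = 22.64 × (0.7967 − 0.5290) + 1.34 × 0.5290 = 6.062 + 0.7089 = 6.771 mg/L.
DO = C_s − D = 11.6 − 6.771 = 4.829 mg/L.

DO ≈ 4.83 mg/L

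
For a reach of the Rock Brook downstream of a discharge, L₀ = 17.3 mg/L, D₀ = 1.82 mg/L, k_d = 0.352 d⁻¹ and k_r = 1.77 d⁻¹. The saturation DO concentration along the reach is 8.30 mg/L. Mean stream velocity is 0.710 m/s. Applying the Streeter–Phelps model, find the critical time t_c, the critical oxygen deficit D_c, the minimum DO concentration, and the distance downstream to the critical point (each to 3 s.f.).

t_c ≈ 0.750 d; D_c ≈ 2.64 mg/L; min DO ≈ 5.66 mg/L; x_c ≈ 46.0 km

At the critical point dD/dt = 0, so k_d L₀ e^(−k_d t) = k_r D. Substituting D(t) from the Streeter–Phelps equation and solving for t gives
t_c = ln[(k_r/k_d)(1 − D₀(k_r−k_d)/(k_d L₀))] / (k_r−k_d).
Here k_r−k_d = 1.418 d⁻¹ and 1 − D₀(k_r−k_d)/(k_d L₀) = 1 − 1.82×1.418/(0.352×17.3) = 0.5762, so
t_c = ln(5.028 × 0.5762) / 1.418 = 1.064 / 1.418 = 0.7502 d.
D_c = (k_d/k_r) L₀ e^(−k_d t_c) = (0.352/1.77) × 17.3 × e^(−0.352×0.7502) = 0.1989 × 17.3 × 0.7679 = 2.642 mg/L.
Minimum DO = C_s − D_c = 8.30 − 2.642 = 5.658 mg/L.
x_c = v t_c = 0.710 m/s × 0.7502 d × 86400 s/d = 46020 m ≈ 46.0 km.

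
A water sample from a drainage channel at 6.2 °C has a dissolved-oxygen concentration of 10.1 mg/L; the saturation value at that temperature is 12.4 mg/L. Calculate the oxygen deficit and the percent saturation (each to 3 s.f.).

D = C_s − C = 12.4 − 10.1 = 2.30 mg/L.
% saturation = 10.1/12.4 × 100 = 81.5 %.

D ≈ 2.30 mg/L; 81.5 % saturation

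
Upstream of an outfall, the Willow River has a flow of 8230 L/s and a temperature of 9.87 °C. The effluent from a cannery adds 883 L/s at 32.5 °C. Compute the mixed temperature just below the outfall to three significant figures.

12.1 °C

Flow-weighted mixing: C = (Q_r C_r + Q_w C_w)/(Q_r + Q_w)
= (8230×9.87 + 883×32.5)/(8230 + 883) = 109900/9113 = 12.06 °C.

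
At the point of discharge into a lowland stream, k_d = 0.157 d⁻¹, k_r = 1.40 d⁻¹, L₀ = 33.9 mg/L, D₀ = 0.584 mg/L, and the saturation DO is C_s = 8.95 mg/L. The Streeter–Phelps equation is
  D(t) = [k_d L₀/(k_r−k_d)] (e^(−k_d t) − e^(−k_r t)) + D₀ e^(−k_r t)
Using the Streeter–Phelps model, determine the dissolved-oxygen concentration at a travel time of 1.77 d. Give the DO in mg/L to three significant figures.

DO ≈ 6.02 mg/L

k_d L₀/(k_r−k_d) = 0.157×33.9/(1.40−0.157) = 5.322/1.243 = 4.282 mg/L.
e^(−k_d t) = e^(−0.157×1.770) = 0.7574; e^(−k_r t) = e^(−1.40×1.770) = 0.08391.
D = 4.282 × (0.7574 − 0.08391) + 0.584 × 0.08391 = 2.884 + 0.04900 = 2.933 mg/L.
DO = C_s − D = 8.95 − 2.933 = 6.017 mg/L.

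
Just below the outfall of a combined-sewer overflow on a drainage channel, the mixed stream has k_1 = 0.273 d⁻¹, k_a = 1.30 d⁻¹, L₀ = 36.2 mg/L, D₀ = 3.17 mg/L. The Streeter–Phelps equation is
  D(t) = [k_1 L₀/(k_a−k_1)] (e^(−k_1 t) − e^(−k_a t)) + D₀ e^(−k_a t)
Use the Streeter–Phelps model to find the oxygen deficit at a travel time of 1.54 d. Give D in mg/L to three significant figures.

k_1 L₀/(k_a−k_1) = 0.273×36.2/(1.30−0.273) = 9.883/1.027 = 9.623 mg/L.
e^(−k_1 t) = e^(−0.273×1.540) = 0.6568; e^(−k_a t) = e^(−1.30×1.540) = 0.1351.
D = 9.623 × (0.6568 − 0.1351) + 3.17 × 0.1351 = 5.020 + 0.4282 = 5.448 mg/L.

D ≈ 5.45 mg/L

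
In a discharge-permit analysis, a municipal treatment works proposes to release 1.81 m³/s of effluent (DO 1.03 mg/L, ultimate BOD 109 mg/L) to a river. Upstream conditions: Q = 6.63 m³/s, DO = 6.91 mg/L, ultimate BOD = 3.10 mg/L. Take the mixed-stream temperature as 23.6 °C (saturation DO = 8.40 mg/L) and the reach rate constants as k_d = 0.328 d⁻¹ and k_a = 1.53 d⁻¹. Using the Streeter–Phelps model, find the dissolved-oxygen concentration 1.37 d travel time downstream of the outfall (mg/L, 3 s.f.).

Mixed DO = (6.63×6.91 + 1.81×1.03)/(6.63+1.81) = 47.68/8.440 = 5.649 mg/L.
Mixed L₀ = (6.63×3.10 + 1.81×109)/(8.440) = 217.8/8.440 = 25.81 mg/L.
Initial deficit D₀ = C_s − DO₀ = 8.40 − 5.649 = 2.751 mg/L.
D(1.37) = [0.328×25.81/(1.53−0.328)](e^(−0.328×1.37) − e^(−1.53×1.37)) + 2.751 e^(−1.53×1.37)
= 7.043 × (0.6380 − 0.1229) + 2.751 × 0.1229 = 3.966 mg/L.
DO = 8.40 − 3.966 = 4.434 mg/L.

DO ≈ 4.43 mg/L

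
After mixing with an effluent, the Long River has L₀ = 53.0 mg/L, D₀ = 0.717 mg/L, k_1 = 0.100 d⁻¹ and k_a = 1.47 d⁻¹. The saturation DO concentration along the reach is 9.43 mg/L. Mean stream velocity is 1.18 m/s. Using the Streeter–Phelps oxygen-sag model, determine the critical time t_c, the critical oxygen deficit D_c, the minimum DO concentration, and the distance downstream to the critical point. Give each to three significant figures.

t_c = [1/(k_a−k_1)] ln[(k_a/k_1)(1 − D₀(k_a−k_1)/(k_1 L₀))]
= [1/(1.47−0.100)] ln[(1.47/0.100)(1 − 0.717×1.370/(0.100×53.0))]
= (1/1.370) ln[14.70 × 0.8147] = 0.7299 × ln(11.98) = 0.7299 × 2.483 = 1.812 d.
L(t_c) = L₀ e^(−k_1 t_c) = 53.0 × 0.8342 = 44.21 mg/L, and at the critical point k_a D_c = k_1 L, so D_c = (0.100/1.47) × 44.21 = 3.008 mg/L.
Minimum DO = C_s − D_c = 9.43 − 3.008 = 6.422 mg/L.
x_c = v t_c = 1.18 m/s × 1.812 d × 86400 s/d = 184800 m ≈ 185 km.

t_c ≈ 1.81 d; D_c ≈ 3.01 mg/L; min DO ≈ 6.42 mg/L; x_c ≈ 185 km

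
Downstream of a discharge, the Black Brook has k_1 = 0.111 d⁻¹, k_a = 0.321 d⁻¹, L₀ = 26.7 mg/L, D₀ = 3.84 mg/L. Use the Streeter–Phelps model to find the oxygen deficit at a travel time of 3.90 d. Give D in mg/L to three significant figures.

D ≈ 6.22 mg/L

k_1 L₀/(k_a−k_1) = 0.111×26.7/(0.321−0.111) = 2.964/0.2100 = 14.11 mg/L.
e^(−k_1 t) = e^(−0.111×3.900) = 0.6486; e^(−k_a t) = e^(−0.321×3.900) = 0.2860.
D = 14.11 × (0.6486 − 0.2860) + 3.84 × 0.2860 = 5.118 + 1.098 = 6.216 mg/L.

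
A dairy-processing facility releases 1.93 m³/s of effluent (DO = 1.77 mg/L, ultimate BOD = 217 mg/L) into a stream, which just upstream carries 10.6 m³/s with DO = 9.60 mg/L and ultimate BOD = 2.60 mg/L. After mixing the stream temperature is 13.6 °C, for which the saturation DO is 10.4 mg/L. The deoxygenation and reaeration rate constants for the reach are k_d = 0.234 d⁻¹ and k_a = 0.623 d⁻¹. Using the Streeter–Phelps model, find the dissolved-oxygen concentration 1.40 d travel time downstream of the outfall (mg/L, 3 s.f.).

Mixed DO = (10.6×9.60 + 1.93×1.77)/(10.6+1.93) = 105.2/12.53 = 8.394 mg/L.
Mixed L₀ = (10.6×2.60 + 1.93×217)/(12.53) = 446.4/12.53 = 35.62 mg/L.
Initial deficit D₀ = C_s − DO₀ = 10.4 − 8.394 = 2.006 mg/L.
D(1.40) = [0.234×35.62/(0.623−0.234)](e^(−0.234×1.40) − e^(−0.623×1.40)) + 2.006 e^(−0.623×1.40)
= 21.43 × (0.7207 − 0.4180) + 2.006 × 0.4180 = 7.324 mg/L.
DO = 10.4 − 7.324 = 3.076 mg/L.

DO ≈ 3.08 mg/L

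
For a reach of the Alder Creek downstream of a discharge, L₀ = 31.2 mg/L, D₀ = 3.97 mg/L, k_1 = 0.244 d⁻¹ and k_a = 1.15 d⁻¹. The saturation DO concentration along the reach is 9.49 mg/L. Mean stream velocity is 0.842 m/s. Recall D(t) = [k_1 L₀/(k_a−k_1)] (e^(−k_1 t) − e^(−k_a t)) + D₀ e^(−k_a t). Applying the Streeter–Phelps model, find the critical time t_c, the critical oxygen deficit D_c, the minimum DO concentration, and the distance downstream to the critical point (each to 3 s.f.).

t_c ≈ 1.01 d; D_c ≈ 5.18 mg/L; min DO ≈ 4.31 mg/L; x_c ≈ 73.1 km

t_c = [1/(k_a−k_1)] ln[(k_a/k_1)(1 − D₀(k_a−k_1)/(k_1 L₀))]
= [1/(1.15−0.244)] ln[(1.15/0.244)(1 − 3.97×0.9060/(0.244×31.2))]
= (1/0.9060) ln[4.713 × 0.5275] = 1.104 × ln(2.486) = 1.104 × 0.9108 = 1.005 d.
D_c = (k_1/k_a) L₀ e^(−k_1 t_c) = (0.244/1.15) × 31.2 × e^(−0.244×1.005) = 0.2122 × 31.2 × 0.7825 = 5.180 mg/L.
Minimum DO = C_s − D_c = 9.49 − 5.180 = 4.310 mg/L.
x_c = v t_c = 0.842 m/s × 1.005 d × 86400 s/d = 73130 m ≈ 73.1 km.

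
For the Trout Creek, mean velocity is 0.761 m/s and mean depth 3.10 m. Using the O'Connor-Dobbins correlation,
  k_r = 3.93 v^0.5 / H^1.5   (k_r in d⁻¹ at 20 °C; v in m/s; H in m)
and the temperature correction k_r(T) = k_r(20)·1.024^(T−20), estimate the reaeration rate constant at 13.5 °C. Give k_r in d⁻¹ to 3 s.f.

k_r(20) = 3.93 × 0.761^0.5 / 3.10^1.5 = 3.93 × 0.8724 / 5.458 = 0.6281 d⁻¹.
k_r(13.5) = 0.6281 × 1.024^(13.5−20) = 0.6281 × 0.8571 = 0.5384 d⁻¹.

k_r ≈ 0.538 d⁻¹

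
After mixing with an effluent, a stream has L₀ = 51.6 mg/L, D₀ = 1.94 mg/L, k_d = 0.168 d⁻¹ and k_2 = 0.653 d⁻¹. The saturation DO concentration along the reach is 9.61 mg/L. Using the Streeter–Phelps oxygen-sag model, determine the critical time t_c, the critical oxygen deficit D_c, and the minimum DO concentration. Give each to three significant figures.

At the critical point dD/dt = 0, so k_d L₀ e^(−k_d t) = k_2 D. Substituting D(t) from the Streeter–Phelps equation and solving for t gives
t_c = ln[(k_2/k_d)(1 − D₀(k_2−k_d)/(k_d L₀))] / (k_2−k_d).
Here k_2−k_d = 0.4850 d⁻¹ and 1 − D₀(k_2−k_d)/(k_d L₀) = 1 − 1.94×0.4850/(0.168×51.6) = 0.8915, so
t_c = ln(3.887 × 0.8915) / 0.4850 = 1.243 / 0.4850 = 2.562 d.
D_c = (k_d/k_2) L₀ e^(−k_d t_c) = (0.168/0.653) × 51.6 × e^(−0.168×2.562) = 0.2573 × 51.6 × 0.6502 = 8.632 mg/L.
Minimum DO = C_s − D_c = 9.61 − 8.632 = 0.9783 mg/L.

t_c ≈ 2.56 d; D_c ≈ 8.63 mg/L; min DO ≈ 0.978 mg/L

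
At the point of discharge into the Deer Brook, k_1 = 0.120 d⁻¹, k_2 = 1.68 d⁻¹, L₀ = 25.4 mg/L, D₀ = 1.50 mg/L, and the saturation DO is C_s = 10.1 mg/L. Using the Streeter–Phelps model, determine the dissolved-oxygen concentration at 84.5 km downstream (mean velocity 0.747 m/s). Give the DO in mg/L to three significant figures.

DO ≈ 8.48 mg/L

Travel time t = x/v = 84.5 km / (0.747 m/s) = 84500 m / 0.747 m/s = 113100 s = 1.309 d.
k_1 L₀/(k_2−k_1) = 0.120×25.4/(1.68−0.120) = 3.048/1.560 = 1.954 mg/L.
e^(−k_1 t) = e^(−0.120×1.309) = 0.8546; e^(−k_2 t) = e^(−1.68×1.309) = 0.1109.
D = 1.954 × (0.8546 − 0.1109) + 1.50 × 0.1109 = 1.453 + 0.1663 = 1.619 mg/L.
DO = C_s − D = 10.1 − 1.619 = 8.481 mg/L.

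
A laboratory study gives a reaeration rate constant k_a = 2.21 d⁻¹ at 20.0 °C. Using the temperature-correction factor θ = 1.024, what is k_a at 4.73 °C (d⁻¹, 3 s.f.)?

k_a ≈ 1.54 d⁻¹

k_a(T₂) = k_a(T₁) · θ^(T₂−T₁) = 2.21 × 1.024^(4.73−20.0)
= 2.21 × 1.024^-15.3 = 2.21 × 0.6962 = 1.539 d⁻¹.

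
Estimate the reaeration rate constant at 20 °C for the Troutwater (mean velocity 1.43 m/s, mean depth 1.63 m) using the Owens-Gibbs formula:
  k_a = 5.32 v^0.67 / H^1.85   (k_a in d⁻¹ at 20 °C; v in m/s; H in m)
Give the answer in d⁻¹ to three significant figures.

k_a ≈ 2.74 d⁻¹

k_a = 5.32 × 1.43^0.67 / 1.63^1.85 = 5.32 × 1.271 / 2.469 = 2.738 d⁻¹.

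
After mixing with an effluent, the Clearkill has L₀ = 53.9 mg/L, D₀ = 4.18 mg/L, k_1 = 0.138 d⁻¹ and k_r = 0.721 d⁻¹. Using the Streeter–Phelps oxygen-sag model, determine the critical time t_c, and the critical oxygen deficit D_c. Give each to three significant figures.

t_c ≈ 2.16 d; D_c ≈ 7.66 mg/L

At the critical point dD/dt = 0, so k_1 L₀ e^(−k_1 t) = k_r D. Substituting D(t) from the Streeter–Phelps equation and solving for t gives
t_c = ln[(k_r/k_1)(1 − D₀(k_r−k_1)/(k_1 L₀))] / (k_r−k_1).
Here k_r−k_1 = 0.5830 d⁻¹ and 1 − D₀(k_r−k_1)/(k_1 L₀) = 1 − 4.18×0.5830/(0.138×53.9) = 0.6724, so
t_c = ln(5.225 × 0.6724) / 0.5830 = 1.256 / 0.5830 = 2.155 d.
L(t_c) = L₀ e^(−k_1 t_c) = 53.9 × 0.7427 = 40.03 mg/L, and at the critical point k_r D_c = k_1 L, so D_c = (0.138/0.721) × 40.03 = 7.662 mg/L.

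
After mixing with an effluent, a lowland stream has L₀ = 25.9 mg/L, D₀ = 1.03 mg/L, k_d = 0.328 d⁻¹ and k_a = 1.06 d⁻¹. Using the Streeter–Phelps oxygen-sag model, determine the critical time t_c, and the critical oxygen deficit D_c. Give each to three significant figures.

t_c = [1/(k_a−k_d)] ln[(k_a/k_d)(1 − D₀(k_a−k_d)/(k_d L₀))]
= [1/(1.06−0.328)] ln[(1.06/0.328)(1 − 1.03×0.7320/(0.328×25.9))]
= (1/0.7320) ln[3.232 × 0.9112] = 1.366 × ln(2.945) = 1.366 × 1.080 = 1.476 d.
D_c = (k_d/k_a) L₀ e^(−k_d t_c) = (0.328/1.06) × 25.9 × e^(−0.328×1.476) = 0.3094 × 25.9 × 0.6163 = 4.940 mg/L.

t_c ≈ 1.48 d; D_c ≈ 4.94 mg/L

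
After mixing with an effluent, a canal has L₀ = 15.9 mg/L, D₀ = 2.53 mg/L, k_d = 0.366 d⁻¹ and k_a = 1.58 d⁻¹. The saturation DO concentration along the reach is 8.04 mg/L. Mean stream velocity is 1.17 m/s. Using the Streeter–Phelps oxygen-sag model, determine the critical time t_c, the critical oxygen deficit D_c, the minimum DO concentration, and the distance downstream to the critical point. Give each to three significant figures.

t_c ≈ 0.587 d; D_c ≈ 2.97 mg/L; min DO ≈ 5.07 mg/L; x_c ≈ 59.3 km

With k_a/k_d = 4.317 and 1 − D₀(k_a−k_d)/(k_d L₀) = 0.4722,
t_c = ln(4.317 × 0.4722) / (1.58 − 0.366) = ln(2.039) / 1.214 = 0.7122/1.214 = 0.5867 d.
D_c = (k_d/k_a) L₀ e^(−k_d t_c) = (0.366/1.58) × 15.9 × e^(−0.366×0.5867) = 0.2316 × 15.9 × 0.8068 = 2.971 mg/L.
Minimum DO = C_s − D_c = 8.04 − 2.971 = 5.069 mg/L.
x_c = v t_c = 1.17 m/s × 0.5867 d × 86400 s/d = 59310 m ≈ 59.3 km.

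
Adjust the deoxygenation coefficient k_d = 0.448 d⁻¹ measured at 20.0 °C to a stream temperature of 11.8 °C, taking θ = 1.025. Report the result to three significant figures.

k_d(T₂) = k_d(T₁) · θ^(T₂−T₁) = 0.448 × 1.025^(11.8−20.0)
= 0.448 × 1.025^-8.20 = 0.448 × 0.8167 = 0.3659 d⁻¹.

k_d ≈ 0.366 d⁻¹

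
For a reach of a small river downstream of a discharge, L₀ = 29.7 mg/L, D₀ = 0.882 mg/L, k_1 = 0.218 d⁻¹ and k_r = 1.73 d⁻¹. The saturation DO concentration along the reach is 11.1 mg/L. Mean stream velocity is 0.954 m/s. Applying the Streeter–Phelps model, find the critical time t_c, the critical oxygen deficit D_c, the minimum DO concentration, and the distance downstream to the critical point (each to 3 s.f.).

t_c ≈ 1.22 d; D_c ≈ 2.87 mg/L; min DO ≈ 8.23 mg/L; x_c ≈ 100 km

t_c = [1/(k_r−k_1)] ln[(k_r/k_1)(1 − D₀(k_r−k_1)/(k_1 L₀))]
= [1/(1.73−0.218)] ln[(1.73/0.218)(1 − 0.882×1.512/(0.218×29.7))]
= (1/1.512) ln[7.936 × 0.7940] = 0.6614 × ln(6.301) = 0.6614 × 1.841 = 1.217 d.
D_c = (k_1/k_r) L₀ e^(−k_1 t_c) = (0.218/1.73) × 29.7 × e^(−0.218×1.217) = 0.1260 × 29.7 × 0.7669 = 2.870 mg/L.
Minimum DO = C_s − D_c = 11.1 − 2.870 = 8.230 mg/L.
x_c = v t_c = 0.954 m/s × 1.217 d × 86400 s/d = 100300 m ≈ 100 km.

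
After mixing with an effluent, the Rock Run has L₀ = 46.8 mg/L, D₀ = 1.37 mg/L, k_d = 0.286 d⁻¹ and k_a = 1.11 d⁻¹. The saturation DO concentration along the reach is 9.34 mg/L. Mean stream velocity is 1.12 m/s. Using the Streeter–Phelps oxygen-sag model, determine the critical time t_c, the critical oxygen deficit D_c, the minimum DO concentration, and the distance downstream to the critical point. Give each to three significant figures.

t_c ≈ 1.54 d; D_c ≈ 7.77 mg/L; min DO ≈ 1.57 mg/L; x_c ≈ 149 km

At the critical point dD/dt = 0, so k_d L₀ e^(−k_d t) = k_a D. Substituting D(t) from the Streeter–Phelps equation and solving for t gives
t_c = ln[(k_a/k_d)(1 − D₀(k_a−k_d)/(k_d L₀))] / (k_a−k_d).
Here k_a−k_d = 0.8240 d⁻¹ and 1 − D₀(k_a−k_d)/(k_d L₀) = 1 − 1.37×0.8240/(0.286×46.8) = 0.9157, so
t_c = ln(3.881 × 0.9157) / 0.8240 = 1.268 / 0.8240 = 1.539 d.
L(t_c) = L₀ e^(−k_d t_c) = 46.8 × 0.6440 = 30.14 mg/L, and at the critical point k_a D_c = k_d L, so D_c = (0.286/1.11) × 30.14 = 7.765 mg/L.
Minimum DO = C_s − D_c = 9.34 − 7.765 = 1.575 mg/L.
x_c = v t_c = 1.12 m/s × 1.539 d × 86400 s/d = 148900 m ≈ 149 km.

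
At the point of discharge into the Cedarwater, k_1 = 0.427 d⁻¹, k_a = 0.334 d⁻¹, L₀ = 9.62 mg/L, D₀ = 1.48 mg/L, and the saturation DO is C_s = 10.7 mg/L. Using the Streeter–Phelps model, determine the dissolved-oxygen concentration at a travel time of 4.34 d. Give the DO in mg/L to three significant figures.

k_1 L₀/(k_a−k_1) = 0.427×9.62/(0.334−0.427) = 4.108/-0.09300 = -44.17 mg/L.
e^(−k_1 t) = e^(−0.427×4.340) = 0.1567; e^(−k_a t) = e^(−0.334×4.340) = 0.2347.
D = -44.17 × (0.1567 − 0.2347) + 1.48 × 0.2347 = 3.442 + 0.3473 = 3.790 mg/L.
DO = C_s − D = 10.7 − 3.790 = 6.910 mg/L.

DO ≈ 6.91 mg/L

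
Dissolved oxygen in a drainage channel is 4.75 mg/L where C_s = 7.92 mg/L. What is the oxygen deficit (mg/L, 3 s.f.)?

D ≈ 3.17 mg/L

D = C_s − C = 7.92 − 4.75 = 3.17 mg/L.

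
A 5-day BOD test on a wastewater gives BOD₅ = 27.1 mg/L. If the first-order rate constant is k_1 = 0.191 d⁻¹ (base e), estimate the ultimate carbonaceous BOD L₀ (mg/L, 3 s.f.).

L₀ ≈ 44.1 mg/L

BOD₅ = L₀(1 − e^(−5k_1)) ⇒ L₀ = BOD₅ / (1 − e^(−5×0.191))
= 27.1 / (1 − 0.3848) = 27.1 / 0.6152 = 44.05 mg/L.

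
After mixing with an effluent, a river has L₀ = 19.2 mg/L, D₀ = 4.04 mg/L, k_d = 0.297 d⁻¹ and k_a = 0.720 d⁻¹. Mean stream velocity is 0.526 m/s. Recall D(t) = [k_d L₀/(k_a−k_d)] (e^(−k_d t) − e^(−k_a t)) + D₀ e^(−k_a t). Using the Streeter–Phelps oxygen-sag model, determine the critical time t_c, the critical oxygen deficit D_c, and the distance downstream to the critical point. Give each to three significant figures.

t_c ≈ 1.25 d; D_c ≈ 5.46 mg/L; x_c ≈ 56.9 km

With k_a/k_d = 2.424 and 1 − D₀(k_a−k_d)/(k_d L₀) = 0.7003,
t_c = ln(2.424 × 0.7003) / (0.720 − 0.297) = ln(1.698) / 0.4230 = 0.5293/0.4230 = 1.251 d.
D_c = (k_d/k_a) L₀ e^(−k_d t_c) = (0.297/0.720) × 19.2 × e^(−0.297×1.251) = 0.4125 × 19.2 × 0.6896 = 5.462 mg/L.
x_c = v t_c = 0.526 m/s × 1.251 d × 86400 s/d = 56870 m ≈ 56.9 km.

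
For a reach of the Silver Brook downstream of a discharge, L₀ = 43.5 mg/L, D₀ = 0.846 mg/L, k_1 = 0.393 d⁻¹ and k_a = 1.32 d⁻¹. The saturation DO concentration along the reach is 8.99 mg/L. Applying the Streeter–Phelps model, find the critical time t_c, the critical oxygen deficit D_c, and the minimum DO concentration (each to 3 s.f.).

t_c = [1/(k_a−k_1)] ln[(k_a/k_1)(1 − D₀(k_a−k_1)/(k_1 L₀))]
= [1/(1.32−0.393)] ln[(1.32/0.393)(1 − 0.846×0.9270/(0.393×43.5))]
= (1/0.9270) ln[3.359 × 0.9541] = 1.079 × ln(3.205) = 1.079 × 1.165 = 1.256 d.
D_c = (k_1/k_a) L₀ e^(−k_1 t_c) = (0.393/1.32) × 43.5 × e^(−0.393×1.256) = 0.2977 × 43.5 × 0.6103 = 7.905 mg/L.
Minimum DO = C_s − D_c = 8.99 − 7.905 = 1.085 mg/L.

t_c ≈ 1.26 d; D_c ≈ 7.90 mg/L; min DO ≈ 1.09 mg/L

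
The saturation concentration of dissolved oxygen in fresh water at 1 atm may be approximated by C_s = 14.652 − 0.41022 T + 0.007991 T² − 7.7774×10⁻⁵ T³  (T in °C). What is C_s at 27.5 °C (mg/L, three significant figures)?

C_s ≈ 7.80 mg/L

C_s = 14.652 − 0.41022×27.5 + 0.007991×27.5² − 7.7774×10⁻⁵×27.5³ = 7.797 mg/L.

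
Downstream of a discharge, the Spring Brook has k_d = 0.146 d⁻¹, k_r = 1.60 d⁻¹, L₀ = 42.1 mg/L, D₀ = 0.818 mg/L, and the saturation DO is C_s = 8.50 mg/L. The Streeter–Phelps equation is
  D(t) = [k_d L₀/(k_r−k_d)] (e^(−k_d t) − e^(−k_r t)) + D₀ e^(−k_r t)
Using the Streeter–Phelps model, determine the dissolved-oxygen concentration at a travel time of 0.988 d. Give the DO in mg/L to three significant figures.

DO ≈ 5.54 mg/L

k_d L₀/(k_r−k_d) = 0.146×42.1/(1.60−0.146) = 6.147/1.454 = 4.227 mg/L.
e^(−k_d t) = e^(−0.146×0.9880) = 0.8657; e^(−k_r t) = e^(−1.60×0.9880) = 0.2058.
D = 4.227 × (0.8657 − 0.2058) + 0.818 × 0.2058 = 2.789 + 0.1684 = 2.958 mg/L.
DO = C_s − D = 8.50 − 2.958 = 5.542 mg/L.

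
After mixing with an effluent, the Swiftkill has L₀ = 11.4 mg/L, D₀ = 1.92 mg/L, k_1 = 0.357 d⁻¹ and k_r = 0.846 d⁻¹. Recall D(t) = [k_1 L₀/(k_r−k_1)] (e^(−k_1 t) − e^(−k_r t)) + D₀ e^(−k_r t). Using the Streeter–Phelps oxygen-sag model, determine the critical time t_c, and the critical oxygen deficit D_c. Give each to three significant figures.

With k_r/k_1 = 2.370 and 1 − D₀(k_r−k_1)/(k_1 L₀) = 0.7693,
t_c = ln(2.370 × 0.7693) / (0.846 − 0.357) = ln(1.823) / 0.4890 = 0.6005/0.4890 = 1.228 d.
D_c = (k_1/k_r) L₀ e^(−k_1 t_c) = (0.357/0.846) × 11.4 × e^(−0.357×1.228) = 0.4220 × 11.4 × 0.6451 = 3.103 mg/L.

t_c ≈ 1.23 d; D_c ≈ 3.10 mg/L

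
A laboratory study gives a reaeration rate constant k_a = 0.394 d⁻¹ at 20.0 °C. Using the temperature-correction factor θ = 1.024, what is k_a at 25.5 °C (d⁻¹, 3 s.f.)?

k_a(T₂) = k_a(T₁) · θ^(T₂−T₁) = 0.394 × 1.024^(25.5−20.0)
= 0.394 × 1.024^5.50 = 0.394 × 1.139 = 0.4489 d⁻¹.

k_a ≈ 0.449 d⁻¹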